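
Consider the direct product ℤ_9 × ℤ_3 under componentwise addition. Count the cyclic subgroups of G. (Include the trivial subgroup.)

8

A cyclic subgroup of order d is generated by each of its φ(d) elements of order d, so the cyclic subgroups of order d number (#elements of order d)/φ(d).
Cyclic subgroups by order — order 1: 1; order 3: 4; order 9: 3.
Total: 8.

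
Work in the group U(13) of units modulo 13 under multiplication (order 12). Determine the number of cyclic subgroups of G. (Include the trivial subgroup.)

A cyclic subgroup of order d is generated by each of its φ(d) elements of order d, so the cyclic subgroups of order d number (#elements of order d)/φ(d).
Cyclic subgroups by order — order 1: 1; order 2: 1; order 3: 1; order 4: 1; order 6: 1; order 12: 1.
Total: 6.

6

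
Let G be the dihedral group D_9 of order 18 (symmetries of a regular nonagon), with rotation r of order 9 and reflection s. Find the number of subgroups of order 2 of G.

9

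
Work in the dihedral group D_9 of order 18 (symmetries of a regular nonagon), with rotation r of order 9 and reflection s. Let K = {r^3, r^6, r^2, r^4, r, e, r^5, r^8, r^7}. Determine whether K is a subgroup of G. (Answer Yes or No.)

|K| = 9 divides |G| = 18, consistent with Lagrange.
K contains the identity, every element's inverse is in K, and K is closed under ·: it is a subgroup.
In fact K = ⟨r^4⟩.

Yes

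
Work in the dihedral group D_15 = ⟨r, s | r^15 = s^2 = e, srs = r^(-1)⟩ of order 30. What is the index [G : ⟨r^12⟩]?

6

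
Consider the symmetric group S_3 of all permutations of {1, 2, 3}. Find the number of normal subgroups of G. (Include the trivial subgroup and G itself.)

3

G has 6 subgroups. Checking conjugation-invariance by order — order 1: 1/1 normal; order 2: 0/3 normal; order 3: 1/1 normal; order 6: 1/1 normal.
Total normal subgroups: 3.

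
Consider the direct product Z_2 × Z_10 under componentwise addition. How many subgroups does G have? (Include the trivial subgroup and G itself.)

|G| = 20, so by Lagrange every subgroup order divides 20. Divisors: 1, 2, 4, 5, 10, 20.
Subgroups by order — order 1: 1; order 2: 3; order 4: 1; order 5: 1; order 10: 3; order 20: 1.
Total: 1 + 3 + 1 + 1 + 3 + 1 = 10.

10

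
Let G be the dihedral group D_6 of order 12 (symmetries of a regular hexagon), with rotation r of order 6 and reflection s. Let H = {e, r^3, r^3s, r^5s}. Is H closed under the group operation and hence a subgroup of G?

Closure fails: r^3s · r^5s = r^4 ∉ H. So H is not a subgroup.

No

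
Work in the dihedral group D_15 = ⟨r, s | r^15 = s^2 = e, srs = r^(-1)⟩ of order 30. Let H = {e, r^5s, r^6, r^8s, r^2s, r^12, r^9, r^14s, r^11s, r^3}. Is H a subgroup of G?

|H| = 10 divides |G| = 30, consistent with Lagrange.
H contains the identity, every element's inverse is in H, and H is closed under ·: it is a subgroup.

Yes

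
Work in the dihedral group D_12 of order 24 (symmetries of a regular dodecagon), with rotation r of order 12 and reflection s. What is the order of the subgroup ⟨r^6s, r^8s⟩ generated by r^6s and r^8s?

|⟨r^6s⟩| = 2 and |⟨r^8s⟩| = 2, so |H| is a multiple of lcm(2, 2) = 2 and divides |G| = 24.
Closing under the operation: H = {e, r^2, r^4, r^6, r^8, r^10, s, r^2s, r^4s, r^6s, r^8s, r^10s}, so |H| = 12.

12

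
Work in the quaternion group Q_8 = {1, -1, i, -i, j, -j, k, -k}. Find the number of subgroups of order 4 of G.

|G| = 8 and 4 | 8, so subgroups of order 4 are possible by Lagrange.
The subgroups of order 4 are: {1, -1, i, -i}; {1, -1, j, -j}; {1, -1, k, -k}.
So G has 3 subgroups of order 4.

3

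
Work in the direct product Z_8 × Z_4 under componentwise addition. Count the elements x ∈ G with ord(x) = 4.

An element (a,b) has order lcm(ord(a), ord(b)); count pairs with lcm equal to 4.
Enumerating gives 12 such elements.

12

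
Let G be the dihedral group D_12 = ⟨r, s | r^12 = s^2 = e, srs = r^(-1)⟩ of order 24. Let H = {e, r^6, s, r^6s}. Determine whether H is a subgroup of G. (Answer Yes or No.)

Yes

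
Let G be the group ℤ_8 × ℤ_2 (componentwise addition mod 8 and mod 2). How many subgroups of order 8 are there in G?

|G| = 16 and 8 | 16, so subgroups of order 8 are possible by Lagrange.
The subgroups of order 8 are: {(0,0), (0,1), (2,0), (2,1), (4,0), (4,1), (6,0), (6,1)}; {(0,0), (1,0), (2,0), (3,0), (4,0), (5,0), (6,0), (7,0)}; {(0,0), (1,1), (2,0), (3,1), (4,0), (5,1), (6,0), (7,1)}.
So G has 3 subgroups of order 8.

3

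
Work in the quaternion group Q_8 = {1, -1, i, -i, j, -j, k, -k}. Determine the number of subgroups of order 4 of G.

|G| = 8 and 4 | 8, so subgroups of order 4 are possible by Lagrange.
The subgroups of order 4 are: {1, -1, i, -i}; {1, -1, j, -j}; {1, -1, k, -k}.
So G has 3 subgroups of order 4.

3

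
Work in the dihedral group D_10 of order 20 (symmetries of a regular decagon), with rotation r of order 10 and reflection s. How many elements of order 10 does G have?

4

The elements of order 10 are: r, r^3, r^7, r^9.
That's 4.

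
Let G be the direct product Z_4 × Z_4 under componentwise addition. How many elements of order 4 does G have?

12

An element (a,b) has order lcm(ord(a), ord(b)); count pairs with lcm equal to 4.
Enumerating gives 12 such elements.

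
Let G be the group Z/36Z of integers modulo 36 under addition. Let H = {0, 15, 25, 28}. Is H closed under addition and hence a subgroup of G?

25 ∈ H but its inverse 11 ∉ H, so H is not a subgroup.

No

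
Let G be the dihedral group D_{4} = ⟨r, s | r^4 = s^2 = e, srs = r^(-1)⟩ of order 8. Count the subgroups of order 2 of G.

|G| = 8 and 2 | 8, so subgroups of order 2 are possible by Lagrange.
The subgroups of order 2 are: {e, r^2}; {e, r^2s}; {e, r^3s}; {e, rs}; … (5 in all).
So G has 5 subgroups of order 2.

5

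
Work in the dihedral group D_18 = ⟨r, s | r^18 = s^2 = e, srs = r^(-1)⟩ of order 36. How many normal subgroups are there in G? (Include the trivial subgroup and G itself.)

G has 45 subgroups. Checking conjugation-invariance by order — order 1: 1/1 normal; order 2: 1/19 normal; order 3: 1/1 normal; order 4: 0/9 normal; order 6: 1/7 normal; order 9: 1/1 normal; order 12: 0/3 normal; order 18: 3/3 normal; order 36: 1/1 normal.
Total normal subgroups: 9.

9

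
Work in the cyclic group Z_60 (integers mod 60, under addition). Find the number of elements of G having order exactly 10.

4

In a cyclic group of order 60, the number of elements of order d (for d | 60) is φ(d).
φ(10) = 4.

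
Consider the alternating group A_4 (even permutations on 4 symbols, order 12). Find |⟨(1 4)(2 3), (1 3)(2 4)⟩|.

4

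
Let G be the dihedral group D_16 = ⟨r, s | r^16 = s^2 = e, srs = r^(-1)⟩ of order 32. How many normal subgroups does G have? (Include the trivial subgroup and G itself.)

G has 36 subgroups. Checking conjugation-invariance by order — order 1: 1/1 normal; order 2: 1/17 normal; order 4: 1/9 normal; order 8: 1/5 normal; order 16: 3/3 normal; order 32: 1/1 normal.
Total normal subgroups: 8.

8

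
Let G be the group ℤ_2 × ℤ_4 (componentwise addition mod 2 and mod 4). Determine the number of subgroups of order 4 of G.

3

|G| = 8 and 4 | 8, so subgroups of order 4 are possible by Lagrange.
The subgroups of order 4 are: {(0,0), (0,1), (0,2), (0,3)}; {(0,0), (0,2), (1,0), (1,2)}; {(0,0), (0,2), (1,1), (1,3)}.
So G has 3 subgroups of order 4.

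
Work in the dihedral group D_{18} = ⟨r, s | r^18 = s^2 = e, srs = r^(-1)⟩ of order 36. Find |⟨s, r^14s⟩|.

|⟨s⟩| = 2 and |⟨r^14s⟩| = 2, so |H| is a multiple of lcm(2, 2) = 2 and divides |G| = 36.
Closing under the operation: H = {e, r^2, r^4, r^6, r^8, r^10, r^12, r^14, r^16, s, r^2s, r^4s, r^6s, r^8s, r^10s, r^12s, r^14s, r^16s}, so |H| = 18.

18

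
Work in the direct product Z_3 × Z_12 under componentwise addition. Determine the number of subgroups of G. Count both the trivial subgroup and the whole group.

|G| = 36, so by Lagrange every subgroup order divides 36. Divisors: 1, 2, 3, 4, 6, 9, 12, 18, 36.
Subgroups by order — order 1: 1; order 2: 1; order 3: 4; order 4: 1; order 6: 4; order 9: 1; order 12: 4; order 18: 1; order 36: 1.
Total: 1 + 1 + 4 + 1 + 4 + 1 + 4 + 1 + 1 = 18.

18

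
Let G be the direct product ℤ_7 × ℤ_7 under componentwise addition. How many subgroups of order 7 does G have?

8

|G| = 49 and 7 | 49, so subgroups of order 7 are possible by Lagrange.
The subgroups of order 7 are: {(0,0), (0,1), (0,2), (0,3), (0,4), (0,5), (0,6)}; {(0,0), (1,0), (2,0), (3,0), (4,0), (5,0), (6,0)}; {(0,0), (1,1), (2,2), (3,3), (4,4), (5,5), (6,6)}; {(0,0), (1,2), (2,4), (3,6), (4,1), (5,3), (6,5)}; … (8 in all).
So G has 8 subgroups of order 7.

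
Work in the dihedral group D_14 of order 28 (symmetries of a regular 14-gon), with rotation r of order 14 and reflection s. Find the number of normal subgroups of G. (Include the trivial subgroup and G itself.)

7

G has 28 subgroups. Checking conjugation-invariance by order — order 1: 1/1 normal; order 2: 1/15 normal; order 4: 0/7 normal; order 7: 1/1 normal; order 14: 3/3 normal; order 28: 1/1 normal.
Total normal subgroups: 7.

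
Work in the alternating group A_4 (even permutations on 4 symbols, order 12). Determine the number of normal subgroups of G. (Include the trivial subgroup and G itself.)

G has 10 subgroups. Checking conjugation-invariance by order — order 1: 1/1 normal; order 2: 0/3 normal; order 3: 0/4 normal; order 4: 1/1 normal; order 12: 1/1 normal.
Total normal subgroups: 3.

3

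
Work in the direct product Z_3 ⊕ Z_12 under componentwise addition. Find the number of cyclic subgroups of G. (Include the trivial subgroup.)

Each element a generates a cyclic subgroup ⟨a⟩; distinct elements may generate the same one (a cyclic group of order d has φ(d) generators).
Cyclic subgroups by order — order 1: 1; order 2: 1; order 3: 4; order 4: 1; order 6: 4; order 12: 4.
Total: 15.

15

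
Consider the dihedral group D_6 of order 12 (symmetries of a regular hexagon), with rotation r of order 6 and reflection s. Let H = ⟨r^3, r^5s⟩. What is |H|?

|⟨r^3⟩| = 2 and |⟨r^5s⟩| = 2, so |H| is a multiple of lcm(2, 2) = 2 and divides |G| = 12.
Closing under the operation: H = {e, r^3, r^2s, r^5s}, so |H| = 4.

4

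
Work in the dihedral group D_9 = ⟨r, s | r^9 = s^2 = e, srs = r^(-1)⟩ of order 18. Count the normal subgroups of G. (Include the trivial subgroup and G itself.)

G has 16 subgroups. Checking conjugation-invariance by order — order 1: 1/1 normal; order 2: 0/9 normal; order 3: 1/1 normal; order 6: 0/3 normal; order 9: 1/1 normal; order 18: 1/1 normal.
Total normal subgroups: 4.

4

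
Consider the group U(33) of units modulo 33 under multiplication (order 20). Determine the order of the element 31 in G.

Compute successive powers of 31 mod 33: 31, 4, 25, 16, 1; 31^5 ≡ 1 (mod 33).
So |⟨31⟩| = 5.

5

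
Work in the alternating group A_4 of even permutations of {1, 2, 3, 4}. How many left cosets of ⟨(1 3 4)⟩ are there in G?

4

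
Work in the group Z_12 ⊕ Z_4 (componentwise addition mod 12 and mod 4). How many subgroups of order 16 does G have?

1

|G| = 48 and 16 | 48, so subgroups of order 16 are possible by Lagrange.
The subgroups of order 16 are: {(0,0), (0,1), (0,2), (0,3), (3,0), (3,1), (3,2), (3,3), (6,0), (6,1), (6,2), (6,3), (9,0), (9,1), (9,2), (9,3)}.
So G has 1 subgroup of order 16.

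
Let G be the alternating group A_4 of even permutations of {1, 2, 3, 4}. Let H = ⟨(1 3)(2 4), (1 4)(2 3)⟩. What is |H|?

|⟨(1 3)(2 4)⟩| = 2 and |⟨(1 4)(2 3)⟩| = 2, so |H| is a multiple of lcm(2, 2) = 2 and divides |G| = 12.
Closing under the operation: H = {e, (1 2)(3 4), (1 3)(2 4), (1 4)(2 3)}, so |H| = 4.

4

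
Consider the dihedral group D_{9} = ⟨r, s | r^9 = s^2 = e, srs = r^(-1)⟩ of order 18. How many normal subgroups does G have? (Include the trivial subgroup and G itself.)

4

G has 16 subgroups. Checking conjugation-invariance by order — order 1: 1/1 normal; order 2: 0/9 normal; order 3: 1/1 normal; order 6: 0/3 normal; order 9: 1/1 normal; order 18: 1/1 normal.
Total normal subgroups: 4.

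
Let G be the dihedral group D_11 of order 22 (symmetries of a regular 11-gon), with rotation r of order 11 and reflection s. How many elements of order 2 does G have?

11

Enumerating element orders in G gives 11 elements of order 2.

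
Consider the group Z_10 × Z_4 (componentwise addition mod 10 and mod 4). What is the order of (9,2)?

10

The order of (9,2) in Z_10 × Z_4 is lcm(ord(9) in Z_10, ord(2) in Z_4).
ord(9) = 10 and ord(2) = 2, so |⟨(9,2)⟩| = lcm(10, 2) = 10.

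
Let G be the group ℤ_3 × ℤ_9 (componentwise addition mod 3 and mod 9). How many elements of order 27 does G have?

0

An element (a,b) has order lcm(ord(a), ord(b)); count pairs with lcm equal to 27.
Enumerating gives 0 such elements.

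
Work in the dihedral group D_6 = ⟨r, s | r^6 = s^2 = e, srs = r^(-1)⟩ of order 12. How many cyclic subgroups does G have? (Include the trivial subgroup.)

10

Group the elements of G by the cyclic subgroup they generate; each cyclic subgroup of order d accounts for φ(d) elements.
Cyclic subgroups by order — order 1: 1; order 2: 7; order 3: 1; order 6: 1.
Total: 10.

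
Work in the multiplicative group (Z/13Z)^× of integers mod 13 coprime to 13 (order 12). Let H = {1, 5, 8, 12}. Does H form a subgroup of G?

Yes

|H| = 4 divides |G| = 12, consistent with Lagrange.
H contains the identity, every element's inverse is in H, and H is closed under ·: it is a subgroup.
In fact H = ⟨8⟩.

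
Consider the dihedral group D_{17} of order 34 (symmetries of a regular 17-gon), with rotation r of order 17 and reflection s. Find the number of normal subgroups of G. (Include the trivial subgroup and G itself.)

G has 20 subgroups. Checking conjugation-invariance by order — order 1: 1/1 normal; order 2: 0/17 normal; order 17: 1/1 normal; order 34: 1/1 normal.
Total normal subgroups: 3.

3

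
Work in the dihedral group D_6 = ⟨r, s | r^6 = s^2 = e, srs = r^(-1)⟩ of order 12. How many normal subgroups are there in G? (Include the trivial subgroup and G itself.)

7

G has 16 subgroups. Checking conjugation-invariance by order — order 1: 1/1 normal; order 2: 1/7 normal; order 3: 1/1 normal; order 4: 0/3 normal; order 6: 3/3 normal; order 12: 1/1 normal.
Total normal subgroups: 7.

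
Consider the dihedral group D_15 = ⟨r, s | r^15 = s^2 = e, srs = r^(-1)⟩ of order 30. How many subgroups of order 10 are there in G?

3

|G| = 30 and 10 | 30, so subgroups of order 10 are possible by Lagrange.
The subgroups of order 10 are: {e, r^3, r^6, r^9, r^12, rs, r^4s, r^7s, r^10s, r^13s}; {e, r^3, r^6, r^9, r^12, r^2s, r^5s, r^8s, r^11s, r^14s}; {e, r^3, r^6, r^9, r^12, s, r^3s, r^6s, r^9s, r^12s}.
So G has 3 subgroups of order 10.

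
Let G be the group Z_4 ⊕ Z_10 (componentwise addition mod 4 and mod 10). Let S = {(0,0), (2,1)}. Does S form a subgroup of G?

(2,1) ∈ S but its inverse (2,9) ∉ S, so S is not a subgroup.

No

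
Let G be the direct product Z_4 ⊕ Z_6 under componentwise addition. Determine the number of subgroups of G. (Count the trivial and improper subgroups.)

|G| = 24, so by Lagrange every subgroup order divides 24. Divisors: 1, 2, 3, 4, 6, 8, 12, 24.
Subgroups by order — order 1: 1; order 2: 3; order 3: 1; order 4: 3; order 6: 3; order 8: 1; order 12: 3; order 24: 1.
Total: 1 + 3 + 1 + 3 + 3 + 1 + 3 + 1 = 16.

16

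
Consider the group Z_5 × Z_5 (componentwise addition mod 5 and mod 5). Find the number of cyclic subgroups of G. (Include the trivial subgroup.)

A cyclic subgroup of order d is generated by each of its φ(d) elements of order d, so the cyclic subgroups of order d number (#elements of order d)/φ(d).
Cyclic subgroups by order — order 1: 1; order 5: 6.
Total: 7.

7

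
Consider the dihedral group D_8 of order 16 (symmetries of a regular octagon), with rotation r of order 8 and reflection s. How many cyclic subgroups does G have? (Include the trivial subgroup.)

12

A cyclic subgroup of order d is generated by each of its φ(d) elements of order d, so the cyclic subgroups of order d number (#elements of order d)/φ(d).
Cyclic subgroups by order — order 1: 1; order 2: 9; order 4: 1; order 8: 1.
Total: 12.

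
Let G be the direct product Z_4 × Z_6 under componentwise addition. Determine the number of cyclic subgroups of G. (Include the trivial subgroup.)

12

Each element a generates a cyclic subgroup ⟨a⟩; distinct elements may generate the same one (a cyclic group of order d has φ(d) generators).
Cyclic subgroups by order — order 1: 1; order 2: 3; order 3: 1; order 4: 2; order 6: 3; order 12: 2.
Total: 12.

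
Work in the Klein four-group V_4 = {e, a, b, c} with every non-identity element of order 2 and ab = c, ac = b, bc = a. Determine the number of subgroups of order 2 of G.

|G| = 4 and 2 | 4, so subgroups of order 2 are possible by Lagrange.
The subgroups of order 2 are: {e, a}; {e, b}; {e, c}.
So G has 3 subgroups of order 2.

3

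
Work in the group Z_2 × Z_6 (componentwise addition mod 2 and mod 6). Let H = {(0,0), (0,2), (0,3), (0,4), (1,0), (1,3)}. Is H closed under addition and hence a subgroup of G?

Closure fails: (0,2) + (1,0) = (1,2) ∉ H. So H is not a subgroup.

No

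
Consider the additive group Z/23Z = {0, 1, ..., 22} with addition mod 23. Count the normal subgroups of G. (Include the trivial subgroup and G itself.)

G is abelian, so every subgroup is normal.
G has 2 subgroups in total, hence 2 normal subgroups.

2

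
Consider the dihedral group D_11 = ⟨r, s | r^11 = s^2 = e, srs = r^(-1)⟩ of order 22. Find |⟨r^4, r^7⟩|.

11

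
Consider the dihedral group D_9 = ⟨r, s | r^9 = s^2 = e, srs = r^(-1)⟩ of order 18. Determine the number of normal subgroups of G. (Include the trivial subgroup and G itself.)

4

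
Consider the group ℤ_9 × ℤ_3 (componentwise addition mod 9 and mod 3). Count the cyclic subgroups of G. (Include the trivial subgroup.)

Group the elements of G by the cyclic subgroup they generate; each cyclic subgroup of order d accounts for φ(d) elements.
Cyclic subgroups by order — order 1: 1; order 3: 4; order 9: 3.
Total: 8.

8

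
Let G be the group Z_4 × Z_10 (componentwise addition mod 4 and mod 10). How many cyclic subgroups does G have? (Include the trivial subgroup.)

Group the elements of G by the cyclic subgroup they generate; each cyclic subgroup of order d accounts for φ(d) elements.
Cyclic subgroups by order — order 1: 1; order 2: 3; order 4: 2; order 5: 1; order 10: 3; order 20: 2.
Total: 12.

12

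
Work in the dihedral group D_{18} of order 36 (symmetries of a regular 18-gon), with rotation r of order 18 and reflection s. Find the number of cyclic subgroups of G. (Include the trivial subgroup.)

24

A cyclic subgroup of order d is generated by each of its φ(d) elements of order d, so the cyclic subgroups of order d number (#elements of order d)/φ(d).
Cyclic subgroups by order — order 1: 1; order 2: 19; order 3: 1; order 6: 1; order 9: 1; order 18: 1.
Total: 24.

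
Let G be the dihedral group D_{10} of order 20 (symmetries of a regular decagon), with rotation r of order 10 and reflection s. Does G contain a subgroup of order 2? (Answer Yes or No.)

Yes

2 | 20. A subgroup of order 2 is {e, r^2s}.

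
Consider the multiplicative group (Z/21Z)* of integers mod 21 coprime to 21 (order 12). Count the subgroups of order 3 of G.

|G| = 12 and 3 | 12, so subgroups of order 3 are possible by Lagrange.
The subgroups of order 3 are: {1, 4, 16}.
So G has 1 subgroup of order 3.

1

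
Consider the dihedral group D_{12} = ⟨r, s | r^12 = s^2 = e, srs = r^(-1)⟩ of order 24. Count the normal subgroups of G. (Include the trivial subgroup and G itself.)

9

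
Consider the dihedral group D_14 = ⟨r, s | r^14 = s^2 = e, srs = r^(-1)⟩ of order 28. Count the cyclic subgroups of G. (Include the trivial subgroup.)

18

Each element a generates a cyclic subgroup ⟨a⟩; distinct elements may generate the same one (a cyclic group of order d has φ(d) generators).
Cyclic subgroups by order — order 1: 1; order 2: 15; order 7: 1; order 14: 1.
Total: 18.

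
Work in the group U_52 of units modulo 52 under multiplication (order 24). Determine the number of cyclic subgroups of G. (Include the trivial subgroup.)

12

A cyclic subgroup of order d is generated by each of its φ(d) elements of order d, so the cyclic subgroups of order d number (#elements of order d)/φ(d).
Cyclic subgroups by order — order 1: 1; order 2: 3; order 3: 1; order 4: 2; order 6: 3; order 12: 2.
Total: 12.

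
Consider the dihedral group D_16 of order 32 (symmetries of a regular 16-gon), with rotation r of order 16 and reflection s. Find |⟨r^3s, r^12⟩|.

8

|⟨r^3s⟩| = 2 and |⟨r^12⟩| = 4, so |H| is a multiple of lcm(2, 4) = 4 and divides |G| = 32.
Closing under the operation: H = {e, r^4, r^8, r^12, r^3s, r^7s, r^11s, r^15s}, so |H| = 8.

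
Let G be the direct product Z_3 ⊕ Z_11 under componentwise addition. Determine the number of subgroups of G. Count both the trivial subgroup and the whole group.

|G| = 33, so by Lagrange every subgroup order divides 33. Divisors: 1, 3, 11, 33.
Subgroups by order — order 1: 1; order 3: 1; order 11: 1; order 33: 1.
Total: 1 + 1 + 1 + 1 = 4.

4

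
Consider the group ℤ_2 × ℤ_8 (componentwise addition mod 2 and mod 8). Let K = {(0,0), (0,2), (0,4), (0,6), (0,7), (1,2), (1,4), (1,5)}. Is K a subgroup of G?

(0,7) ∈ K but its inverse (0,1) ∉ K, so K is not a subgroup.

No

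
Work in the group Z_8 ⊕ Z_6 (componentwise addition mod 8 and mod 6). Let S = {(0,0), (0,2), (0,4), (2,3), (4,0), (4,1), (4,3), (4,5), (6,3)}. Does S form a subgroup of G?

No

|S| = 9 does not divide |G| = 48, so by Lagrange S is not a subgroup.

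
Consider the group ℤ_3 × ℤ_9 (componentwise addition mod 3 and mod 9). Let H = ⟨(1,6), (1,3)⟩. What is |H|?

9

|⟨(1,6)⟩| = 3 and |⟨(1,3)⟩| = 3, so |H| is a multiple of lcm(3, 3) = 3 and divides |G| = 27.
Closing under the operation: H = {(0,0), (0,3), (0,6), (1,0), (1,3), (1,6), (2,0), (2,3), (2,6)}, so |H| = 9.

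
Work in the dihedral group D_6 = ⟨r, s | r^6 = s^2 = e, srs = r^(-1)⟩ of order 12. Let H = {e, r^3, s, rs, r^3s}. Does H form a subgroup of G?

No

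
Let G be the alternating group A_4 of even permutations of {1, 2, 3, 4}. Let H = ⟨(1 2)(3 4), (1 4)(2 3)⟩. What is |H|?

|⟨(1 2)(3 4)⟩| = 2 and |⟨(1 4)(2 3)⟩| = 2, so |H| is a multiple of lcm(2, 2) = 2 and divides |G| = 12.
Closing under the operation: H = {e, (1 2)(3 4), (1 3)(2 4), (1 4)(2 3)}, so |H| = 4.

4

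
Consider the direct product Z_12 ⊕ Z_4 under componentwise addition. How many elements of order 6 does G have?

An element (a,b) has order lcm(ord(a), ord(b)); count pairs with lcm equal to 6.
Enumerating gives 6 such elements.

6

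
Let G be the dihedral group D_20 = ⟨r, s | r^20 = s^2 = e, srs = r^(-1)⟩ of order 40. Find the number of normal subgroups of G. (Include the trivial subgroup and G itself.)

9

G has 48 subgroups. Checking conjugation-invariance by order — order 1: 1/1 normal; order 2: 1/21 normal; order 4: 1/11 normal; order 5: 1/1 normal; order 8: 0/5 normal; order 10: 1/5 normal; order 20: 3/3 normal; order 40: 1/1 normal.
Total normal subgroups: 9.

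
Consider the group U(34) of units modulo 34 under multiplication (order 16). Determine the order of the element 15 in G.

8

Compute successive powers of 15 mod 34: 15, 21, 9, 33, 19, 13, 25, 1; 15^8 ≡ 1 (mod 34).
So |⟨15⟩| = 8.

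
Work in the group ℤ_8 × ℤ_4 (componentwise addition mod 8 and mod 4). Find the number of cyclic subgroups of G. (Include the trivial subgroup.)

14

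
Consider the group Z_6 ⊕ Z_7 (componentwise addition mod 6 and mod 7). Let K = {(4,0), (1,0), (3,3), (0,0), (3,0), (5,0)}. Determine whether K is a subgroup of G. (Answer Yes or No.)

No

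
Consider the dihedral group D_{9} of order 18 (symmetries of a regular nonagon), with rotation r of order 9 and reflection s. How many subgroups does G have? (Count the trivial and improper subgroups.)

16

|G| = 18, so by Lagrange every subgroup order divides 18. Divisors: 1, 2, 3, 6, 9, 18.
Subgroups by order — order 1: 1; order 2: 9; order 3: 1; order 6: 3; order 9: 1; order 18: 1.
Total: 1 + 9 + 1 + 3 + 1 + 1 = 16.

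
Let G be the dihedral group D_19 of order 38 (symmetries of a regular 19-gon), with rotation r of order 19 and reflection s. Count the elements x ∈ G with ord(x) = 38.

0

No element of G has order 38 (even though 38 | 38).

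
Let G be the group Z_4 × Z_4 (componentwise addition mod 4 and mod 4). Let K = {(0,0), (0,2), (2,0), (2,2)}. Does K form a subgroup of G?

Yes

|K| = 4 divides |G| = 16, consistent with Lagrange.
K contains the identity, every element's inverse is in K, and K is closed under +: it is a subgroup.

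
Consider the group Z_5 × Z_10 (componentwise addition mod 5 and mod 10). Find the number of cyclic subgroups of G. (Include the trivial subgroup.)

Each element a generates a cyclic subgroup ⟨a⟩; distinct elements may generate the same one (a cyclic group of order d has φ(d) generators).
Cyclic subgroups by order — order 1: 1; order 2: 1; order 5: 6; order 10: 6.
Total: 14.

14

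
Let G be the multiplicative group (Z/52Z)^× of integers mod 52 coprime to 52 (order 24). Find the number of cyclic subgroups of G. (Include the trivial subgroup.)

12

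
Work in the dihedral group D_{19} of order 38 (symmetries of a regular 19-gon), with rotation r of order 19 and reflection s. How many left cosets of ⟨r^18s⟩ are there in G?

|⟨r^18s⟩| = 2 and |G| = 38.
By Lagrange, [G : H] = |G|/|H| = 38/2 = 19.

19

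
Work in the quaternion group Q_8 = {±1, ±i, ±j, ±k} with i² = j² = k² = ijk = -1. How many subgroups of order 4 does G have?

|G| = 8 and 4 | 8, so subgroups of order 4 are possible by Lagrange.
The subgroups of order 4 are: {1, -1, i, -i}; {1, -1, j, -j}; {1, -1, k, -k}.
So G has 3 subgroups of order 4.

3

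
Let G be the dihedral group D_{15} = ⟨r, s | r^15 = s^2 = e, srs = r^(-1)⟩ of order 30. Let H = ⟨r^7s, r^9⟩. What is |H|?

|⟨r^7s⟩| = 2 and |⟨r^9⟩| = 5, so |H| is a multiple of lcm(2, 5) = 10 and divides |G| = 30.
Closing under the operation: H = {e, r^3, r^6, r^9, r^12, rs, r^4s, r^7s, r^10s, r^13s}, so |H| = 10.

10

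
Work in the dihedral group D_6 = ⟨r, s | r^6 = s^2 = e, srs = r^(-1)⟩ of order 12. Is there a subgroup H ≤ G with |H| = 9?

9 does not divide |G| = 12, so by Lagrange no subgroup of order 9 exists.

No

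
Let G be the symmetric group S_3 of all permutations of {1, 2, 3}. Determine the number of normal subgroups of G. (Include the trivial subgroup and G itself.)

G has 6 subgroups. Checking conjugation-invariance by order — order 1: 1/1 normal; order 2: 0/3 normal; order 3: 1/1 normal; order 6: 1/1 normal.
Total normal subgroups: 3.

3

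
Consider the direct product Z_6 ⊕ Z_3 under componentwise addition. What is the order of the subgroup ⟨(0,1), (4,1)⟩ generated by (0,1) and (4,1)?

9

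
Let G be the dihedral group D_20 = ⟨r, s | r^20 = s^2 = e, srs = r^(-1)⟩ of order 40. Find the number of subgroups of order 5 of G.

|G| = 40 and 5 | 40, so subgroups of order 5 are possible by Lagrange.
The subgroups of order 5 are: {e, r^4, r^8, r^12, r^16}.
So G has 1 subgroup of order 5.

1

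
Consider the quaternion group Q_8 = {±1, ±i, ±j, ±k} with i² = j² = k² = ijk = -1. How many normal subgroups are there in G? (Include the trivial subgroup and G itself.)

G has 6 subgroups. Checking conjugation-invariance by order — order 1: 1/1 normal; order 2: 1/1 normal; order 4: 3/3 normal; order 8: 1/1 normal.
Total normal subgroups: 6.

6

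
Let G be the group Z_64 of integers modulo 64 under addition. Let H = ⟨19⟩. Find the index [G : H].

|⟨19⟩| = 64 and |G| = 64.
By Lagrange, [G : H] = |G|/|H| = 64/64 = 1.

1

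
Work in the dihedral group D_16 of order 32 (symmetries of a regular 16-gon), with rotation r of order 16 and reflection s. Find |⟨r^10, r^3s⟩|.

16

|⟨r^10⟩| = 8 and |⟨r^3s⟩| = 2, so |H| is a multiple of lcm(8, 2) = 8 and divides |G| = 32.
Closing under the operation: H = {e, r^2, r^4, r^6, r^8, r^10, r^12, r^14, rs, r^3s, r^5s, r^7s, r^9s, r^11s, r^13s, r^15s}, so |H| = 16.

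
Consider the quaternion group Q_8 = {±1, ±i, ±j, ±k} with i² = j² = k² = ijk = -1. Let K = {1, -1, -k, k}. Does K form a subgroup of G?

|K| = 4 divides |G| = 8, consistent with Lagrange.
K contains the identity, every element's inverse is in K, and K is closed under ·: it is a subgroup.
In fact K = ⟨-k⟩.

Yes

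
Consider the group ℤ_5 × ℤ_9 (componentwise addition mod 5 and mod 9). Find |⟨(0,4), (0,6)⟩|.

|⟨(0,4)⟩| = 9 and |⟨(0,6)⟩| = 3, so |H| is a multiple of lcm(9, 3) = 9 and divides |G| = 45.
Closing under the operation: H = {(0,0), (0,1), (0,2), (0,3), (0,4), (0,5), (0,6), (0,7), (0,8)}, so |H| = 9.

9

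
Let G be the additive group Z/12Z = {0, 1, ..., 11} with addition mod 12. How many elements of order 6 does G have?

2

In a cyclic group of order 12, the number of elements of order d (for d | 12) is φ(d).
φ(6) = 2.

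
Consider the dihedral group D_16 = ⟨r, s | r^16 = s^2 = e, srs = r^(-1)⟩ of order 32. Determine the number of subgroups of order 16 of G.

3

|G| = 32 and 16 | 32, so subgroups of order 16 are possible by Lagrange.
The subgroups of order 16 are: {e, r, r^2, r^3, r^4, r^5, r^6, r^7, r^8, r^9, r^10, r^11, r^12, r^13, r^14, r^15}; {e, r^2, r^4, r^6, r^8, r^10, r^12, r^14, s, r^2s, r^4s, r^6s, r^8s, r^10s, r^12s, r^14s}; {e, r^2, r^4, r^6, r^8, r^10, r^12, r^14, rs, r^3s, r^5s, r^7s, r^9s, r^11s, r^13s, r^15s}.
So G has 3 subgroups of order 16.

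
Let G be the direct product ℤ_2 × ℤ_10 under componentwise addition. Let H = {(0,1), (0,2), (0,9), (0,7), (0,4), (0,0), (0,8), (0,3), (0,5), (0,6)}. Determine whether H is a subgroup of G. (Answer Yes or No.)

Yes

|H| = 10 divides |G| = 20, consistent with Lagrange.
H contains the identity, every element's inverse is in H, and H is closed under +: it is a subgroup.
In fact H = ⟨(0,1)⟩.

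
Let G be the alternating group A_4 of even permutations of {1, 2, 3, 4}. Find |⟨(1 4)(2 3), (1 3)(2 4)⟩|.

|⟨(1 4)(2 3)⟩| = 2 and |⟨(1 3)(2 4)⟩| = 2, so |H| is a multiple of lcm(2, 2) = 2 and divides |G| = 12.
Closing under the operation: H = {e, (1 2)(3 4), (1 3)(2 4), (1 4)(2 3)}, so |H| = 4.

4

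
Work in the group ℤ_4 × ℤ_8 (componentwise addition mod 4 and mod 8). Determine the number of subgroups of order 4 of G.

7

|G| = 32 and 4 | 32, so subgroups of order 4 are possible by Lagrange.
The subgroups of order 4 are: {(0,0), (0,2), (0,4), (0,6)}; {(0,0), (0,4), (2,0), (2,4)}; {(0,0), (0,4), (2,2), (2,6)}; {(0,0), (1,0), (2,0), (3,0)}; … (7 in all).
So G has 7 subgroups of order 4.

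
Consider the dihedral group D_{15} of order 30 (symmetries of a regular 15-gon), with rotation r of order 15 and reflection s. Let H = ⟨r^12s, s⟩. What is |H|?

10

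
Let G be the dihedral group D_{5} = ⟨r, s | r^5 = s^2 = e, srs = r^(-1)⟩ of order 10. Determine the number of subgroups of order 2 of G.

5

|G| = 10 and 2 | 10, so subgroups of order 2 are possible by Lagrange.
The subgroups of order 2 are: {e, r^2s}; {e, r^3s}; {e, r^4s}; {e, rs}; … (5 in all).
So G has 5 subgroups of order 2.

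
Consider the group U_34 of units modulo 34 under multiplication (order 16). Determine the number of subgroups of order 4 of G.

1

|G| = 16 and 4 | 16, so subgroups of order 4 are possible by Lagrange.
The subgroups of order 4 are: {1, 13, 21, 33}.
So G has 1 subgroup of order 4.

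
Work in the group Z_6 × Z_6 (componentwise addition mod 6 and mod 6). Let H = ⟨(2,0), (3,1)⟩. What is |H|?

18

|⟨(2,0)⟩| = 3 and |⟨(3,1)⟩| = 6, so |H| is a multiple of lcm(3, 6) = 6 and divides |G| = 36.
Closing under the operation: H = {(0,0), (0,2), (0,4), (1,1), (1,3), (1,5), (2,0), (2,2), (2,4), (3,1), (3,3), (3,5), (4,0), (4,2), (4,4), (5,1), (5,3), (5,5)}, so |H| = 18.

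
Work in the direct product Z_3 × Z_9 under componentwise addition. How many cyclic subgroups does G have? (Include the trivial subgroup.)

8

Group the elements of G by the cyclic subgroup they generate; each cyclic subgroup of order d accounts for φ(d) elements.
Cyclic subgroups by order — order 1: 1; order 3: 4; order 9: 3.
Total: 8.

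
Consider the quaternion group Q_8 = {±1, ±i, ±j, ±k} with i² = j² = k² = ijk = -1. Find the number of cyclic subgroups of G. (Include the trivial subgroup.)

Group the elements of G by the cyclic subgroup they generate; each cyclic subgroup of order d accounts for φ(d) elements.
Cyclic subgroups by order — order 1: 1; order 2: 1; order 4: 3.
Total: 5.

5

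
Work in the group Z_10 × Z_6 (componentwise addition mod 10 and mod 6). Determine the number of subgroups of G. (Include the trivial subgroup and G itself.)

20

|G| = 60, so by Lagrange every subgroup order divides 60. Divisors: 1, 2, 3, 4, 5, 6, 10, 12, 15, 20, 30, 60.
Subgroups by order — order 1: 1; order 2: 3; order 3: 1; order 4: 1; order 5: 1; order 6: 3; order 10: 3; order 12: 1; order 15: 1; order 20: 1; order 30: 3; order 60: 1.
Total: 1 + 3 + 1 + 1 + 1 + 3 + 3 + 1 + 1 + 1 + 3 + 1 = 20.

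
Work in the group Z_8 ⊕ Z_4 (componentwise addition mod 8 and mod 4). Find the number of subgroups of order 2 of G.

3

|G| = 32 and 2 | 32, so subgroups of order 2 are possible by Lagrange.
The subgroups of order 2 are: {(0,0), (0,2)}; {(0,0), (4,0)}; {(0,0), (4,2)}.
So G has 3 subgroups of order 2.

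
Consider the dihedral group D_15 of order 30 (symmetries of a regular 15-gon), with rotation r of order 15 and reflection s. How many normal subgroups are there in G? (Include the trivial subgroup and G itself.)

5

G has 28 subgroups. Checking conjugation-invariance by order — order 1: 1/1 normal; order 2: 0/15 normal; order 3: 1/1 normal; order 5: 1/1 normal; order 6: 0/5 normal; order 10: 0/3 normal; order 15: 1/1 normal; order 30: 1/1 normal.
Total normal subgroups: 5.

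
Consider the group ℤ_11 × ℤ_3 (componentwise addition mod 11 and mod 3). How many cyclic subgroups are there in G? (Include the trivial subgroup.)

4

A cyclic subgroup of order d is generated by each of its φ(d) elements of order d, so the cyclic subgroups of order d number (#elements of order d)/φ(d).
Cyclic subgroups by order — order 1: 1; order 3: 1; order 11: 1; order 33: 1.
Total: 4.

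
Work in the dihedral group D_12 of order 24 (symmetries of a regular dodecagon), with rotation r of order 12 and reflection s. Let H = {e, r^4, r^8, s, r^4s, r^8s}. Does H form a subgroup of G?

Yes

|H| = 6 divides |G| = 24, consistent with Lagrange.
H contains the identity, every element's inverse is in H, and H is closed under ·: it is a subgroup.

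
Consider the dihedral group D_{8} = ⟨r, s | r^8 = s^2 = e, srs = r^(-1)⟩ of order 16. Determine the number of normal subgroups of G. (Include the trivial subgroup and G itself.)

7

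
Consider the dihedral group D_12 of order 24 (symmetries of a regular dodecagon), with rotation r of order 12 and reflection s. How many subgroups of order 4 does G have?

7

|G| = 24 and 4 | 24, so subgroups of order 4 are possible by Lagrange.
The subgroups of order 4 are: {e, r^6, r^4s, r^10s}; {e, r^6, r^5s, r^11s}; {e, r^6, r^2s, r^8s}; {e, r^3, r^6, r^9}; … (7 in all).
So G has 7 subgroups of order 4.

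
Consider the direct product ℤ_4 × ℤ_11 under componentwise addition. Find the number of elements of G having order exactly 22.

An element (a,b) has order lcm(ord(a), ord(b)); count pairs with lcm equal to 22.
Enumerating gives 10 such elements.

10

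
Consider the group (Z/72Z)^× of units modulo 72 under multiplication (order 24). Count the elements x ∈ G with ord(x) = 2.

7

The elements of order 2 are: 17, 19, 35, 37, 53, 55, 71.
That's 7.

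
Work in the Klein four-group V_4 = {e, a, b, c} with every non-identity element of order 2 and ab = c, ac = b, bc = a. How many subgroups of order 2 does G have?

|G| = 4 and 2 | 4, so subgroups of order 2 are possible by Lagrange.
The subgroups of order 2 are: {e, a}; {e, b}; {e, c}.
So G has 3 subgroups of order 2.

3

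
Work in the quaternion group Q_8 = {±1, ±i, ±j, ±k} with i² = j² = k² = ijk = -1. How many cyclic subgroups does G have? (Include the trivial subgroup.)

5

Each element a generates a cyclic subgroup ⟨a⟩; distinct elements may generate the same one (a cyclic group of order d has φ(d) generators).
Cyclic subgroups by order — order 1: 1; order 2: 1; order 4: 3.
Total: 5.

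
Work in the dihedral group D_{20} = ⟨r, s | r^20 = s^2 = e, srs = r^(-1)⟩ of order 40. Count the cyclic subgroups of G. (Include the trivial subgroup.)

Group the elements of G by the cyclic subgroup they generate; each cyclic subgroup of order d accounts for φ(d) elements.
Cyclic subgroups by order — order 1: 1; order 2: 21; order 4: 1; order 5: 1; order 10: 1; order 20: 1.
Total: 26.

26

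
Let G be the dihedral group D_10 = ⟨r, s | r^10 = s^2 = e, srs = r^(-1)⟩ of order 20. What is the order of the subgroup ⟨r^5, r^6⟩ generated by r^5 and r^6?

|⟨r^5⟩| = 2 and |⟨r^6⟩| = 5, so |H| is a multiple of lcm(2, 5) = 10 and divides |G| = 20.
Closing under the operation: H = {e, r, r^2, r^3, r^4, r^5, r^6, r^7, r^8, r^9}, so |H| = 10.

10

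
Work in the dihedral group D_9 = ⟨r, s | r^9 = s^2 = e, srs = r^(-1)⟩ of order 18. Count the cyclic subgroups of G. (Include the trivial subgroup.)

12

Group the elements of G by the cyclic subgroup they generate; each cyclic subgroup of order d accounts for φ(d) elements.
Cyclic subgroups by order — order 1: 1; order 2: 9; order 3: 1; order 9: 1.
Total: 12.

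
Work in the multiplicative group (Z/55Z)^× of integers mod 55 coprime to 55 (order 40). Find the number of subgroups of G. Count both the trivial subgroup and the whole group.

|G| = 40, so by Lagrange every subgroup order divides 40. Divisors: 1, 2, 4, 5, 8, 10, 20, 40.
Subgroups by order — order 1: 1; order 2: 3; order 4: 3; order 5: 1; order 8: 1; order 10: 3; order 20: 3; order 40: 1.
Total: 1 + 3 + 3 + 1 + 1 + 3 + 3 + 1 = 16.

16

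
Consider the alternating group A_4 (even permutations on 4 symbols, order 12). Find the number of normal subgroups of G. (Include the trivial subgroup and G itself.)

G has 10 subgroups. Checking conjugation-invariance by order — order 1: 1/1 normal; order 2: 0/3 normal; order 3: 0/4 normal; order 4: 1/1 normal; order 12: 1/1 normal.
Total normal subgroups: 3.

3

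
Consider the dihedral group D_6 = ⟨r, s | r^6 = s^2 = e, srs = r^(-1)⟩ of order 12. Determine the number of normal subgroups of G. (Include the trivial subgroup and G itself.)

7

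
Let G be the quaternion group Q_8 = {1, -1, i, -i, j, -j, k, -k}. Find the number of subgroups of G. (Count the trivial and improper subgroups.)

6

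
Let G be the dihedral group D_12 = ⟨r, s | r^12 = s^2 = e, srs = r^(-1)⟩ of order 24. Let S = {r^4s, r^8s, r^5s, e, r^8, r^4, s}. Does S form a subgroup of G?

No

|S| = 7 does not divide |G| = 24, so by Lagrange S is not a subgroup.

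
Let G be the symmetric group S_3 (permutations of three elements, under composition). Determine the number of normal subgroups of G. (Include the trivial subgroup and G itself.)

G has 6 subgroups. Checking conjugation-invariance by order — order 1: 1/1 normal; order 2: 0/3 normal; order 3: 1/1 normal; order 6: 1/1 normal.
Total normal subgroups: 3.

3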